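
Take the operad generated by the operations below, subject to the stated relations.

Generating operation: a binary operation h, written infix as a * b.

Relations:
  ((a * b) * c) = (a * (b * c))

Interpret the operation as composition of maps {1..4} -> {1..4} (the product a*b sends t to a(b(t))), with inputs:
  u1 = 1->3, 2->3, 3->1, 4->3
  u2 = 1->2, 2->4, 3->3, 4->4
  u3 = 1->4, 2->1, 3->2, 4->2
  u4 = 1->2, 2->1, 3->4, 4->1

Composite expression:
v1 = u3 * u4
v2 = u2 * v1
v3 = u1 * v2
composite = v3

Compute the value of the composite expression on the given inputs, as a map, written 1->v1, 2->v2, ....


1->3, 2->3, 3->3, 4->3

(u3 * u4) = 1->1, 2->4, 3->2, 4->4
(u2 * (u3 * u4)) = 1->2, 2->4, 3->4, 4->4
(u1 * (u2 * (u3 * u4))) = 1->3, 2->3, 3->3, 4->3


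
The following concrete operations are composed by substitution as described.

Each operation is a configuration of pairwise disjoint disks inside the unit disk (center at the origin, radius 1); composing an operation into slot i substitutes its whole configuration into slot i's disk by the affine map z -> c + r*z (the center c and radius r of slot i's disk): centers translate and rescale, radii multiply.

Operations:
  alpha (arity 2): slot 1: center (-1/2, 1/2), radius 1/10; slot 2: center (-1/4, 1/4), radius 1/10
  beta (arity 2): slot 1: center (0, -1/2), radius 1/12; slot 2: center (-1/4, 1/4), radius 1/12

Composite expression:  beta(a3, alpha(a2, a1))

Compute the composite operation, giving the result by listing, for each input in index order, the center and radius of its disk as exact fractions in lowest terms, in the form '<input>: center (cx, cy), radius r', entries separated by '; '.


Follow each a-input down from beta: c' goes to c + r*c', radius to r*r'.
for a3, the 1-step affine chain lands on center (0, -1/2), radius 1/12
for a2, the 2-step affine chain lands on center (-7/24, 7/24), radius 1/120
for a1, the 2-step affine chain lands on center (-13/48, 13/48), radius 1/120

a1: center (-13/48, 13/48), radius 1/120; a2: center (-7/24, 7/24), radius 1/120; a3: center (0, -1/2), radius 1/12


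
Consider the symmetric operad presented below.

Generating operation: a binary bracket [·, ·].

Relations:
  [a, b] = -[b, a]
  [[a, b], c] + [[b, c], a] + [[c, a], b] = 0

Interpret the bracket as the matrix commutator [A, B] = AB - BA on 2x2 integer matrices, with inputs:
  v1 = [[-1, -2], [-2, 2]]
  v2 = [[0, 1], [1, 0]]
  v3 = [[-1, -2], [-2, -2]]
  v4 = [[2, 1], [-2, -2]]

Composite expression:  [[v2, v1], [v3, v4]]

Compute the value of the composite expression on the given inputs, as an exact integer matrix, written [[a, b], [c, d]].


[v2, v1] = [[0, 3], [-3, 0]]
[v3, v4] = [[6, 9], [-6, -6]]
[[v2, v1], [v3, v4]] = [[9, -36], [-36, -9]]

[[9, -36], [-36, -9]]


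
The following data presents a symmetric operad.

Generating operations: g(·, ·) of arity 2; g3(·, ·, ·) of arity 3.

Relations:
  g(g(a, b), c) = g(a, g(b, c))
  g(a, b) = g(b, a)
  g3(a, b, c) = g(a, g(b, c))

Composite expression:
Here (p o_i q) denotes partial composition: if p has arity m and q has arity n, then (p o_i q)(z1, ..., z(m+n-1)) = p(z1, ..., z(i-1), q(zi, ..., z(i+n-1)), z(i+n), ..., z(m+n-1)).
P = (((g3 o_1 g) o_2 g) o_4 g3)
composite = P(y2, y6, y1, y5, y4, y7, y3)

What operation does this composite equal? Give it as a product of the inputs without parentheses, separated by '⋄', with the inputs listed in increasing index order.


Both nesting and order wash out for g3; what remains is which y's occur.
g(y6, y1) unparenthesizes to y6 ⋄ y1
g(y2, g(y6, y1)) unparenthesizes to y2 ⋄ y6 ⋄ y1
g3(y5, y4, y7) unparenthesizes to y5 ⋄ y4 ⋄ y7
g3(g(y2, g(y6, y1)), g3(y5, y4, y7), y3) unparenthesizes to y2 ⋄ y6 ⋄ y1 ⋄ y5 ⋄ y4 ⋄ y7 ⋄ y3
reordering the factors by index: y1 ⋄ y2 ⋄ y3 ⋄ y4 ⋄ y5 ⋄ y6 ⋄ y7

y1 ⋄ y2 ⋄ y3 ⋄ y4 ⋄ y5 ⋄ y6 ⋄ y7


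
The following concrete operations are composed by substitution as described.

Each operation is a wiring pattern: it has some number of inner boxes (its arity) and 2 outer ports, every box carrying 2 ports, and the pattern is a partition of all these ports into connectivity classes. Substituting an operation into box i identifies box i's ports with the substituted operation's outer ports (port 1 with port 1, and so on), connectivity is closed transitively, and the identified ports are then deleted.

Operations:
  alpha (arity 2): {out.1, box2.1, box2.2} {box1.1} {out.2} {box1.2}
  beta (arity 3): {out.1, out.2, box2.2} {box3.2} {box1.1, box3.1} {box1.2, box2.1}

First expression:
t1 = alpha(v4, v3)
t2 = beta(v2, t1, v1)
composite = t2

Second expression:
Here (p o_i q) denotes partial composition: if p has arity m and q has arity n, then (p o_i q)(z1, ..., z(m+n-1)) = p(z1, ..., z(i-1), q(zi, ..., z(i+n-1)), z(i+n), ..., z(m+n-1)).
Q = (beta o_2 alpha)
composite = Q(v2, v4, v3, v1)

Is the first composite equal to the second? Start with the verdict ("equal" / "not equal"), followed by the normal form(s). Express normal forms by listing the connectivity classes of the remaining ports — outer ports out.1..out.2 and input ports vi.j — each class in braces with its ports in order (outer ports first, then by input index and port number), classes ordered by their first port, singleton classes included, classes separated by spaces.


equal: each reduces to {out.1, out.2} {v1.1, v2.1} {v1.2} {v2.2, v3.1, v3.2} {v4.1} {v4.2}


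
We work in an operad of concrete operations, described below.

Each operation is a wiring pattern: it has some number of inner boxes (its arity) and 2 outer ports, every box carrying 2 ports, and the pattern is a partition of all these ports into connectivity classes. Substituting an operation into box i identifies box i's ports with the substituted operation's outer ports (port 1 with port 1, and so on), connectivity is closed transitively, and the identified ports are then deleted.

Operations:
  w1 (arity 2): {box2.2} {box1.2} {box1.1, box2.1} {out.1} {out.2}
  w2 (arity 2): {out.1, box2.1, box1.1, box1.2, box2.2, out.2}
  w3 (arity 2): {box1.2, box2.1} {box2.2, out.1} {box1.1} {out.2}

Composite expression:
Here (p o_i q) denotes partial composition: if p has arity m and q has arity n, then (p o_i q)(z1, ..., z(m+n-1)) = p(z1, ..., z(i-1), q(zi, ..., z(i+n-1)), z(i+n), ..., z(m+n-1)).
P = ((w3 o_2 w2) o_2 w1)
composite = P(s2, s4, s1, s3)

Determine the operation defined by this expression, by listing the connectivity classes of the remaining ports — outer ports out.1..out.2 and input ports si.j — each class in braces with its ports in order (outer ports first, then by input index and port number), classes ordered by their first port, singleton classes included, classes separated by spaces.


After gluing at w3, chains via deleted ports link the s-ports.
stage w1: inputs (s4, s1), connectivity {out.1} {out.2} {s1.1, s4.1} {s1.2} {s4.2}, out.j its boundary
stage w2: inputs (s4, s1, s3), connectivity {out.1, out.2, s3.1, s3.2} {s1.1, s4.1} {s1.2} {s4.2}, out.j its boundary
stage w3: inputs (s2, s4, s1, s3), connectivity {out.1, s2.2, s3.1, s3.2} {out.2} {s1.1, s4.1} {s1.2} {s2.1} {s4.2}, out.j its boundary

{out.1, s2.2, s3.1, s3.2} {out.2} {s1.1, s4.1} {s1.2} {s2.1} {s4.2}


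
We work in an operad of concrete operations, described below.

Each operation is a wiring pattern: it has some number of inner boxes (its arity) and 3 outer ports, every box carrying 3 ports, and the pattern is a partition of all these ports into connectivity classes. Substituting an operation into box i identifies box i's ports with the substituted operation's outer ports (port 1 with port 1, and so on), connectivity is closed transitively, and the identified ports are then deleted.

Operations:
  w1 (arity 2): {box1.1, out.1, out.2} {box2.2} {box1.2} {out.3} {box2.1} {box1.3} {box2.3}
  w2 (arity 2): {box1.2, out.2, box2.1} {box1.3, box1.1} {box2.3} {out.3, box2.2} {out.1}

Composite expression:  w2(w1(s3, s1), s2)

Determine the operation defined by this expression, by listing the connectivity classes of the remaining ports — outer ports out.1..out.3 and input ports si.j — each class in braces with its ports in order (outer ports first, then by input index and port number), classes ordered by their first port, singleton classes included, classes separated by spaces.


{out.1} {out.2, s2.1, s3.1} {out.3, s2.2} {s1.1} {s1.2} {s1.3} {s2.3} {s3.2} {s3.3}

Treat the ports identified at w2 as solder joints: merge, then drop.
the subtree at w1 composes to {out.1, out.2, s3.1} {out.3} {s1.1} {s1.2} {s1.3} {s3.2} {s3.3} on (s3, s1); out.j = own outer ports
the subtree at w2 composes to {out.1} {out.2, s2.1, s3.1} {out.3, s2.2} {s1.1} {s1.2} {s1.3} {s2.3} {s3.2} {s3.3} on (s3, s1, s2); out.j = own outer ports


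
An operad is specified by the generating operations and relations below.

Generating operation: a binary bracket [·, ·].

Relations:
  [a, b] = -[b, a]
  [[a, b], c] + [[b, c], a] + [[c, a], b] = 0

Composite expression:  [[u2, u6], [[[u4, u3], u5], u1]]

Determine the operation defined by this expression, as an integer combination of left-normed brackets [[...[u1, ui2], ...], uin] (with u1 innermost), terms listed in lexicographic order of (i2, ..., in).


-[[[[[u1, u3], u4], u5], u2], u6] + [[[[[u1, u3], u4], u5], u6], u2] + [[[[[u1, u4], u3], u5], u2], u6] - [[[[[u1, u4], u3], u5], u6], u2] + [[[[[u1, u5], u3], u4], u2], u6] - [[[[[u1, u5], u3], u4], u6], u2] - [[[[[u1, u5], u4], u3], u2], u6] + [[[[[u1, u5], u4], u3], u6], u2]

In the tensor algebra, words opening u1 carry the u1-anchored form.
Composite bracket: [[u2, u6], [[[u4, u3], u5], u1]]
The bracket unfolds into 32 signed words via [a, b] = ab - ba (2^5 = 32).
Keep just the words that open with u1:
  from u1u3u4u5u2u6, sign -1: term -[[[[[u1, u3], u4], u5], u2], u6]
  from u1u3u4u5u6u2, sign +1: term +[[[[[u1, u3], u4], u5], u6], u2]
  from u1u4u3u5u2u6, sign +1: term +[[[[[u1, u4], u3], u5], u2], u6]
  from u1u4u3u5u6u2, sign -1: term -[[[[[u1, u4], u3], u5], u6], u2]
  from u1u5u3u4u2u6, sign +1: term +[[[[[u1, u5], u3], u4], u2], u6]
  from u1u5u3u4u6u2, sign -1: term -[[[[[u1, u5], u3], u4], u6], u2]
  from u1u5u4u3u2u6, sign -1: term -[[[[[u1, u5], u4], u3], u2], u6]
  from u1u5u4u3u6u2, sign +1: term +[[[[[u1, u5], u4], u3], u6], u2]


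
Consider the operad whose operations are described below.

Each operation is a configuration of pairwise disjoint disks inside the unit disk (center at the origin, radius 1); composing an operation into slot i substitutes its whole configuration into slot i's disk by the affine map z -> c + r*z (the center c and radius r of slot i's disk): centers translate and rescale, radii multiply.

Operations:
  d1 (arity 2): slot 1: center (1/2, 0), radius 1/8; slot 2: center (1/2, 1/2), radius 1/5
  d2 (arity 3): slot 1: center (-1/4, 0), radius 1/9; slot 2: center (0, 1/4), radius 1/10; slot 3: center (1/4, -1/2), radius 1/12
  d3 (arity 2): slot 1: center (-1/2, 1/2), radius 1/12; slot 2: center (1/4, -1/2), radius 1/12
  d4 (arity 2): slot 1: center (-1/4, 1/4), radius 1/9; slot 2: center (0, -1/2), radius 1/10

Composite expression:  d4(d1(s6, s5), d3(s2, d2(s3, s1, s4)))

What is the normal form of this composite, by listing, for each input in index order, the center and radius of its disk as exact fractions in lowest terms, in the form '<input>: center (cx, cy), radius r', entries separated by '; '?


Affine substitution under d4: radii multiply and s-centers shift.
tracing s6 down its 2-map path: center (-7/36, 1/4), radius 1/72
tracing s5 down its 2-map path: center (-7/36, 11/36), radius 1/45
tracing s2 down its 2-map path: center (-1/20, -9/20), radius 1/120
tracing s3 down its 3-map path: center (11/480, -11/20), radius 1/1080
tracing s1 down its 3-map path: center (1/40, -263/480), radius 1/1200
tracing s4 down its 3-map path: center (13/480, -133/240), radius 1/1440

s1: center (1/40, -263/480), radius 1/1200; s2: center (-1/20, -9/20), radius 1/120; s3: center (11/480, -11/20), radius 1/1080; s4: center (13/480, -133/240), radius 1/1440; s5: center (-7/36, 11/36), radius 1/45; s6: center (-7/36, 1/4), radius 1/72


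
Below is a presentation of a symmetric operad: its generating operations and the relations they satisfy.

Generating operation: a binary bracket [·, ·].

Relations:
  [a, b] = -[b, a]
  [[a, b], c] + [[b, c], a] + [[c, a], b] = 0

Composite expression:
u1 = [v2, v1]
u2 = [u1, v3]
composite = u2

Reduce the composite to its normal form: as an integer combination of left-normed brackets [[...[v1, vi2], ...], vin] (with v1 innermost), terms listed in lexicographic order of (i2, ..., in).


Expand each bracket as ab - ba; the v1-initial words give the coefficients.
Composite bracket: [[v2, v1], v3]
Expanding via [a, b] = ab - ba: 4 signed words (2^2 = 4).
Coefficients come from the v1-initial words:
  v1v2v3 (sign -1) contributes -[[v1, v2], v3]

-[[v1, v2], v3]


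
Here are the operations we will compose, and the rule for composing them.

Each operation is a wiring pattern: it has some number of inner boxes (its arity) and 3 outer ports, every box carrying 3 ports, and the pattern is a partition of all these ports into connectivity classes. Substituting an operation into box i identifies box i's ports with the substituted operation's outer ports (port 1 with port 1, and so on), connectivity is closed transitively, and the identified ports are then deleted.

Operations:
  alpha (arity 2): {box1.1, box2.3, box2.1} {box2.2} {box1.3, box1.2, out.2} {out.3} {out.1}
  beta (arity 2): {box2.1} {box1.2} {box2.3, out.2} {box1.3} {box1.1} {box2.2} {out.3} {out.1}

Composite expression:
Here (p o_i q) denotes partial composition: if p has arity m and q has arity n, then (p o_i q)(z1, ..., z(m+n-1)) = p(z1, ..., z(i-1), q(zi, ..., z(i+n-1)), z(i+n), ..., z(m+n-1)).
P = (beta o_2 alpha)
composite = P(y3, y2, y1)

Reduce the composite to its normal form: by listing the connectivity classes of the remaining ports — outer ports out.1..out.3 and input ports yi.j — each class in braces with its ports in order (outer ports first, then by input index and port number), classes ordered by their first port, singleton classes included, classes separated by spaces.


Connectivity passes through glued beta-boundaries; trace each wire chain.
composing alpha on (y2, y1), with out.j its own outer ports: {out.1} {out.2, y2.2, y2.3} {out.3} {y1.1, y1.3, y2.1} {y1.2}
composing beta on (y3, y2, y1), with out.j its own outer ports: {out.1} {out.2} {out.3} {y1.1, y1.3, y2.1} {y1.2} {y2.2, y2.3} {y3.1} {y3.2} {y3.3}

{out.1} {out.2} {out.3} {y1.1, y1.3, y2.1} {y1.2} {y2.2, y2.3} {y3.1} {y3.2} {y3.3}


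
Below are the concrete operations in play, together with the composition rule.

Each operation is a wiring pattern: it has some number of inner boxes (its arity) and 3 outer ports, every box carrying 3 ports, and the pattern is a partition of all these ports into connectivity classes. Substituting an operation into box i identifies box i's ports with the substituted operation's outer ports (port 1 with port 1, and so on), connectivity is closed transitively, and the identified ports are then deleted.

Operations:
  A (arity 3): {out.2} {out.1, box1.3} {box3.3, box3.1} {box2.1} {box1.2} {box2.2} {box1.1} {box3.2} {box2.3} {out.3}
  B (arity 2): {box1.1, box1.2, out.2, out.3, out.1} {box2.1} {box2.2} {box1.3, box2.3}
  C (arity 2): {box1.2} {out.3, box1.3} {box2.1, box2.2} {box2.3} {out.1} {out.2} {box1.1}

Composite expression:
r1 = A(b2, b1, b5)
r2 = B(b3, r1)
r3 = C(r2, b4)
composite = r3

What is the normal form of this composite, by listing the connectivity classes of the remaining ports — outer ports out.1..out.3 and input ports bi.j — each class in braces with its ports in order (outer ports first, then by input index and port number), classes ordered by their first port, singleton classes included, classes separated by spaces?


{out.1} {out.2} {out.3, b3.1, b3.2} {b1.1} {b1.2} {b1.3} {b2.1} {b2.2} {b2.3} {b3.3} {b4.1, b4.2} {b4.3} {b5.1, b5.3} {b5.2}

Reachability decides: close wires over C-identified ports.
A over (b2, b1, b5) gives {out.1, b2.3} {out.2} {out.3} {b1.1} {b1.2} {b1.3} {b2.1} {b2.2} {b5.1, b5.3} {b5.2}, out.j being that stage's outer ports
B over (b3, b2, b1, b5) gives {out.1, out.2, out.3, b3.1, b3.2} {b1.1} {b1.2} {b1.3} {b2.1} {b2.2} {b2.3} {b3.3} {b5.1, b5.3} {b5.2}, out.j being that stage's outer ports
C over (b3, b2, b1, b5, b4) gives {out.1} {out.2} {out.3, b3.1, b3.2} {b1.1} {b1.2} {b1.3} {b2.1} {b2.2} {b2.3} {b3.3} {b4.1, b4.2} {b4.3} {b5.1, b5.3} {b5.2}, out.j being that stage's outer ports


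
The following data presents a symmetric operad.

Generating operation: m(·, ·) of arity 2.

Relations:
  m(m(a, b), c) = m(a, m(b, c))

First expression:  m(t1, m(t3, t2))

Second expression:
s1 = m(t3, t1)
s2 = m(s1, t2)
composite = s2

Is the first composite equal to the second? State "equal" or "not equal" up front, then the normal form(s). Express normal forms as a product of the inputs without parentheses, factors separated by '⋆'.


not equal: they reduce to t1 ⋆ t3 ⋆ t2 and t3 ⋆ t1 ⋆ t2

Normal form of the first expression: t1 ⋆ t3 ⋆ t2
Normal form of the second expression: t3 ⋆ t1 ⋆ t2
The forms do not match — not equal.


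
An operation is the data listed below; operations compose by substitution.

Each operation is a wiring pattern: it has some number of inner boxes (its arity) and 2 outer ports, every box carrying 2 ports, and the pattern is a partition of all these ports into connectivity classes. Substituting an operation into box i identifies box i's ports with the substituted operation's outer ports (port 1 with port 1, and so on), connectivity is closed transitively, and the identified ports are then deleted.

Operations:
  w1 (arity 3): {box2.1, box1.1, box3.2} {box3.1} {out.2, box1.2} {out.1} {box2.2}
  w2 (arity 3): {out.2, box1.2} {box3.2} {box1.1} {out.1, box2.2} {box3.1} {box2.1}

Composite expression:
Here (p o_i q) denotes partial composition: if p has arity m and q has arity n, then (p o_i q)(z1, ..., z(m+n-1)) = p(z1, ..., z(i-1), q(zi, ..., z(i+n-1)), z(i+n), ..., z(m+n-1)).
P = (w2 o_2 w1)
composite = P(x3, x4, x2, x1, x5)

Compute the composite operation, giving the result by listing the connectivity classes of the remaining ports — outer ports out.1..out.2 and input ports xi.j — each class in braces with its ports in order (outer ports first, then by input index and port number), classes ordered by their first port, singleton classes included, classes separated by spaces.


{out.1, x4.2} {out.2, x3.2} {x1.1} {x1.2, x2.1, x4.1} {x2.2} {x3.1} {x5.1} {x5.2}

Two ports join when wires chain via w2-identified ports.
through w1, on inputs (x4, x2, x1): {out.1} {out.2, x4.2} {x1.1} {x1.2, x2.1, x4.1} {x2.2} (out.j = stage outer ports)
through w2, on inputs (x3, x4, x2, x1, x5): {out.1, x4.2} {out.2, x3.2} {x1.1} {x1.2, x2.1, x4.1} {x2.2} {x3.1} {x5.1} {x5.2} (out.j = stage outer ports)


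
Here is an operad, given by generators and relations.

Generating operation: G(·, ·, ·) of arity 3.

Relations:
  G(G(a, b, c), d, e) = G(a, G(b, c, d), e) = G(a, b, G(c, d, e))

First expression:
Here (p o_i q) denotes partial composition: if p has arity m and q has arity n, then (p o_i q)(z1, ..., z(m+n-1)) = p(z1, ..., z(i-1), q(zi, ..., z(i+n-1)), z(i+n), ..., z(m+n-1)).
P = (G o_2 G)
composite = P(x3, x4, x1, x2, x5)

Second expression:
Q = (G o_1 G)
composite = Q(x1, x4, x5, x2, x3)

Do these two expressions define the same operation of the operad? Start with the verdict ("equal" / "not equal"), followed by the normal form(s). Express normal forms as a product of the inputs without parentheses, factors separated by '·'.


not equal — first x3 · x4 · x1 · x2 · x5, second x1 · x4 · x5 · x2 · x3


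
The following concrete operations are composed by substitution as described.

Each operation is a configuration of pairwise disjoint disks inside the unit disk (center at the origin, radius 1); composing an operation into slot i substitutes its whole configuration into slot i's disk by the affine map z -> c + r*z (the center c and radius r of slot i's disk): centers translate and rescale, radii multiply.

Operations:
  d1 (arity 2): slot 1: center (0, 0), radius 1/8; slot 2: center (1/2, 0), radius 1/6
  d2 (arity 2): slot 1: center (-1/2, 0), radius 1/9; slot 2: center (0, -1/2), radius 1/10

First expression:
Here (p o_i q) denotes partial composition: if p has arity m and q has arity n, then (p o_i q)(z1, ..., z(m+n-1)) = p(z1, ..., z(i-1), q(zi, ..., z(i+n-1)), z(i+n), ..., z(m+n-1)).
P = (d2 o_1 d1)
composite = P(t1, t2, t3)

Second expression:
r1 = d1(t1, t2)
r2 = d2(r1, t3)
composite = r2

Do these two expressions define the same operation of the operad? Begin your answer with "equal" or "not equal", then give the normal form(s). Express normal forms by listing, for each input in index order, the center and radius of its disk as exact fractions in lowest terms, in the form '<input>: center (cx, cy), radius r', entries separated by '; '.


equal; the common form is t1: center (-1/2, 0), radius 1/72; t2: center (-4/9, 0), radius 1/54; t3: center (0, -1/2), radius 1/10

Normal form of the first expression: t1: center (-1/2, 0), radius 1/72; t2: center (-4/9, 0), radius 1/54; t3: center (0, -1/2), radius 1/10
Normal form of the second expression: t1: center (-1/2, 0), radius 1/72; t2: center (-4/9, 0), radius 1/54; t3: center (0, -1/2), radius 1/10
The forms coincide; equal.


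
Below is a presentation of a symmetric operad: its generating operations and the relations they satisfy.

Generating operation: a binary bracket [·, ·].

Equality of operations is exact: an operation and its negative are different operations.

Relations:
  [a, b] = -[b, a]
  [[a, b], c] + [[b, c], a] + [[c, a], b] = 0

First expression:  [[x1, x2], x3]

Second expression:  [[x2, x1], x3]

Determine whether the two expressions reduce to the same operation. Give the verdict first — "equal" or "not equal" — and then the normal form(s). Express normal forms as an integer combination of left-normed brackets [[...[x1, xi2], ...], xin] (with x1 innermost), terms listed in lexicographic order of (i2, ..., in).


not equal: they reduce to [[x1, x2], x3] and -[[x1, x2], x3]

The first expression, normalized: [[x1, x2], x3]
The second expression, normalized: -[[x1, x2], x3]
The forms do not match — not equal.


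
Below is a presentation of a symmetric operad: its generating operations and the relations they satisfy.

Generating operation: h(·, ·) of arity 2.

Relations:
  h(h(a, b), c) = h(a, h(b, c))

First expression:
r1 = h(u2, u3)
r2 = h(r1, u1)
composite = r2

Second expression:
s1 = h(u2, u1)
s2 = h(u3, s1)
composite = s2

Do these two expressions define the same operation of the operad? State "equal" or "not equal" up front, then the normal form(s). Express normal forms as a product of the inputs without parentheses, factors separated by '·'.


not equal — first u2 · u3 · u1, second u3 · u2 · u1

Reducing the first expression gives u2 · u3 · u1
Reducing the second expression gives u3 · u2 · u1
The forms do not match — not equal.


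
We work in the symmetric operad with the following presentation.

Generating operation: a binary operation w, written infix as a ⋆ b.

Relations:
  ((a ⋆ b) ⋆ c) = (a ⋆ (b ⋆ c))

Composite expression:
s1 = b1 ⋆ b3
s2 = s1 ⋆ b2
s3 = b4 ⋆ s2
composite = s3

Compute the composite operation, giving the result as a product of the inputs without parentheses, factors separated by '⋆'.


b4 ⋆ b1 ⋆ b3 ⋆ b2

All parenthesizations of w agree; list the b-inputs left to right.
(b1 ⋆ b3) reduces to b1 ⋆ b3
((b1 ⋆ b3) ⋆ b2) reduces to b1 ⋆ b3 ⋆ b2
(b4 ⋆ ((b1 ⋆ b3) ⋆ b2)) reduces to b4 ⋆ b1 ⋆ b3 ⋆ b2


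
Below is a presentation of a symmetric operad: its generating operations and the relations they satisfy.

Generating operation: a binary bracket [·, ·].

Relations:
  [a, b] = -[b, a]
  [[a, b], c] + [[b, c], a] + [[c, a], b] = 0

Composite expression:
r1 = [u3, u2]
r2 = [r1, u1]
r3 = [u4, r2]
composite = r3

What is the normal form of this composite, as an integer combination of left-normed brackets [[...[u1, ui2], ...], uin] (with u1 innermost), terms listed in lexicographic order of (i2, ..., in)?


-[[[u1, u2], u3], u4] + [[[u1, u3], u2], u4]

Expand each bracket as ab - ba; the u1-initial words give the coefficients.
Composite bracket: [u4, [[u3, u2], u1]]
Under [a, b] = ab - ba we get 8 signed associative words (2^3 = 8).
The u1-initial words carry the normal form:
  word u1u2u3u4 has sign -1, contributing -[[[u1, u2], u3], u4]
  word u1u3u2u4 has sign +1, contributing +[[[u1, u3], u2], u4]


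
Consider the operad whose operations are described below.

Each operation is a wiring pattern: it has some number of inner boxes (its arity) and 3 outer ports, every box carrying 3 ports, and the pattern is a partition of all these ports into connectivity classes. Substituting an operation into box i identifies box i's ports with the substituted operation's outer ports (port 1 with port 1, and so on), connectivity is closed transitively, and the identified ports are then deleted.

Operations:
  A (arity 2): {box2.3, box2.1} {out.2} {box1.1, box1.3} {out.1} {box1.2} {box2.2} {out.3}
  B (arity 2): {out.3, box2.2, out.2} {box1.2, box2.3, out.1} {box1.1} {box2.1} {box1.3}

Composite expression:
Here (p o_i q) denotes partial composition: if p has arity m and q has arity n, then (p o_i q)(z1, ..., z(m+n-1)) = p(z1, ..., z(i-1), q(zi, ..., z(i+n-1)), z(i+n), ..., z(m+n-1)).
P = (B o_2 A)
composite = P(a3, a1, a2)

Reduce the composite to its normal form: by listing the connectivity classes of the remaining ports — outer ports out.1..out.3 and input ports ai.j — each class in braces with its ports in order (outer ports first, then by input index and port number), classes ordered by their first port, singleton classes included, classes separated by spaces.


After gluing at B, chains via deleted ports link the a-ports.
the subtree at A composes to {out.1} {out.2} {out.3} {a1.1, a1.3} {a1.2} {a2.1, a2.3} {a2.2} on (a1, a2); out.j = own outer ports
the subtree at B composes to {out.1, a3.2} {out.2, out.3} {a1.1, a1.3} {a1.2} {a2.1, a2.3} {a2.2} {a3.1} {a3.3} on (a3, a1, a2); out.j = own outer ports

{out.1, a3.2} {out.2, out.3} {a1.1, a1.3} {a1.2} {a2.1, a2.3} {a2.2} {a3.1} {a3.3}


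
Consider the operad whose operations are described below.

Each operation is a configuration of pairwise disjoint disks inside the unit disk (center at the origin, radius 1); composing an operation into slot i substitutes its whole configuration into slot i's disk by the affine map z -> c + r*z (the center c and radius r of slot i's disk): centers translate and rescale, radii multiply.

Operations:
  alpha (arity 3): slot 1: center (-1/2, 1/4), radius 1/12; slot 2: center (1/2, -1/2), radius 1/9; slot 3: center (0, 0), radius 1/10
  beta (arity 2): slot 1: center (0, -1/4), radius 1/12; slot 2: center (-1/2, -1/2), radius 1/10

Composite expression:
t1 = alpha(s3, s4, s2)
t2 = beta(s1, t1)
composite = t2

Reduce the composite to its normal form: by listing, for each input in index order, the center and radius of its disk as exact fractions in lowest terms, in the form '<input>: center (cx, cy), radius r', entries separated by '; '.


s1: center (0, -1/4), radius 1/12; s2: center (-1/2, -1/2), radius 1/100; s3: center (-11/20, -19/40), radius 1/120; s4: center (-9/20, -11/20), radius 1/90

Affine substitution under beta: radii multiply and s-centers shift.
input s1: applying the 1 nested substitution gives center (0, -1/4), radius 1/12
input s3: applying the 2 nested substitutions gives center (-11/20, -19/40), radius 1/120
input s4: applying the 2 nested substitutions gives center (-9/20, -11/20), radius 1/90
input s2: applying the 2 nested substitutions gives center (-1/2, -1/2), radius 1/100


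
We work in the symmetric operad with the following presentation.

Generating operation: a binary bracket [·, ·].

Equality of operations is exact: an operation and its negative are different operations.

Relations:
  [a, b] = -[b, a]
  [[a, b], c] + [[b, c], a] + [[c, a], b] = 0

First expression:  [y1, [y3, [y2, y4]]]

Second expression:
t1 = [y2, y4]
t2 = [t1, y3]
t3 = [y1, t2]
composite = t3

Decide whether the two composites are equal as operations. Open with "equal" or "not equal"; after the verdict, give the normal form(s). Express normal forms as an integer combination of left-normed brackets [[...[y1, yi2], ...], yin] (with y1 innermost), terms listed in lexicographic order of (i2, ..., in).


not equal — first -[[[y1, y2], y4], y3] + [[[y1, y3], y2], y4] - [[[y1, y3], y4], y2] + [[[y1, y4], y2], y3], second [[[y1, y2], y4], y3] - [[[y1, y3], y2], y4] + [[[y1, y3], y4], y2] - [[[y1, y4], y2], y3]

The first expression, normalized: -[[[y1, y2], y4], y3] + [[[y1, y3], y2], y4] - [[[y1, y3], y4], y2] + [[[y1, y4], y2], y3]
The second expression, normalized: [[[y1, y2], y4], y3] - [[[y1, y3], y2], y4] + [[[y1, y3], y4], y2] - [[[y1, y4], y2], y3]
The normal forms differ: not equal.


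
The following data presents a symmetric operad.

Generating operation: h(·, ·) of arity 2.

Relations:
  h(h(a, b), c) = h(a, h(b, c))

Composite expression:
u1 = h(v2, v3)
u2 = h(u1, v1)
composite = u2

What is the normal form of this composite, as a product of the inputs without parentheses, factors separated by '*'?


The h-tree's shape is irrelevant; the v-reading-order decides.
h(v2, v3) reduces to v2 * v3
h(h(v2, v3), v1) reduces to v2 * v3 * v1

v2 * v3 * v1


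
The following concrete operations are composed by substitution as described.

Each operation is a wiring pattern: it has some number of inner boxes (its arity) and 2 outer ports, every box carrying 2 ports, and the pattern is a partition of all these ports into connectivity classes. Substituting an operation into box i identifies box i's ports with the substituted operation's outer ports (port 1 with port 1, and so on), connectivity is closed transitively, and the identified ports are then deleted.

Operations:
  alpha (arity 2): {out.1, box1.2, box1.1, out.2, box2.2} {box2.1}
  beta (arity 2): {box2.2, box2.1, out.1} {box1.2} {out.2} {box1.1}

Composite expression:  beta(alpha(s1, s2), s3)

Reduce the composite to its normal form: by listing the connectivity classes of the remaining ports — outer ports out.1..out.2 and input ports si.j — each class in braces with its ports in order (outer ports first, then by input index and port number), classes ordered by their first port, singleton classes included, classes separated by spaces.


{out.1, s3.1, s3.2} {out.2} {s1.1, s1.2, s2.2} {s2.1}


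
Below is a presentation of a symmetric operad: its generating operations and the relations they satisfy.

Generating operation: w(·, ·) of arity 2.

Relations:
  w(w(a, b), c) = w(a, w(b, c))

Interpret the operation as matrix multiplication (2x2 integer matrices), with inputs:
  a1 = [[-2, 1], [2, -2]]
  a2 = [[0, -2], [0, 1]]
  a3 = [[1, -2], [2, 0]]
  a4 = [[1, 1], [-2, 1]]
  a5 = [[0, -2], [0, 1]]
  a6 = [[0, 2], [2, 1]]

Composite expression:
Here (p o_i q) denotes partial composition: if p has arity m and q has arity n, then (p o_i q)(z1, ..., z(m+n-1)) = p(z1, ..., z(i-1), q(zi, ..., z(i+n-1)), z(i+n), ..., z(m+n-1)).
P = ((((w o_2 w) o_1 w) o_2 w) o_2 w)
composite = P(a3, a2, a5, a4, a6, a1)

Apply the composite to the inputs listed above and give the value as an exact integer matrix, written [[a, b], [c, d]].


[[40, -32], [40, -32]]

w(a2, a5) = [[0, -2], [0, 1]]
w(w(a2, a5), a4) = [[4, -2], [-2, 1]]
w(a3, w(w(a2, a5), a4)) = [[8, -4], [8, -4]]
w(a6, a1) = [[4, -4], [-2, 0]]
w(w(a3, w(w(a2, a5), a4)), w(a6, a1)) = [[40, -32], [40, -32]]


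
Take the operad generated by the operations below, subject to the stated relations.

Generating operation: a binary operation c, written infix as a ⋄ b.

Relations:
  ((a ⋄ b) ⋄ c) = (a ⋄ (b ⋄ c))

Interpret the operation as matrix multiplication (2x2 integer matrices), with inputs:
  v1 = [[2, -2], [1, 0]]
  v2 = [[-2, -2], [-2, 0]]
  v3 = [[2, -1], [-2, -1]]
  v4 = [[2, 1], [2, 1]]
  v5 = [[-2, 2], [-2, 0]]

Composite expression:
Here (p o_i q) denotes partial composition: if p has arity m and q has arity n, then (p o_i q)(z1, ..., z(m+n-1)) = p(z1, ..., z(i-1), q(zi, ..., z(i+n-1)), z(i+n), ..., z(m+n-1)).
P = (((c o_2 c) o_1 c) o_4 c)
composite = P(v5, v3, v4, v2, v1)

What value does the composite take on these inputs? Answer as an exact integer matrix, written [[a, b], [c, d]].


[[128, -96], [32, -24]]

(v5 ⋄ v3) = [[-8, 0], [-4, 2]]
(v2 ⋄ v1) = [[-6, 4], [-4, 4]]
(v4 ⋄ (v2 ⋄ v1)) = [[-16, 12], [-16, 12]]
((v5 ⋄ v3) ⋄ (v4 ⋄ (v2 ⋄ v1))) = [[128, -96], [32, -24]]


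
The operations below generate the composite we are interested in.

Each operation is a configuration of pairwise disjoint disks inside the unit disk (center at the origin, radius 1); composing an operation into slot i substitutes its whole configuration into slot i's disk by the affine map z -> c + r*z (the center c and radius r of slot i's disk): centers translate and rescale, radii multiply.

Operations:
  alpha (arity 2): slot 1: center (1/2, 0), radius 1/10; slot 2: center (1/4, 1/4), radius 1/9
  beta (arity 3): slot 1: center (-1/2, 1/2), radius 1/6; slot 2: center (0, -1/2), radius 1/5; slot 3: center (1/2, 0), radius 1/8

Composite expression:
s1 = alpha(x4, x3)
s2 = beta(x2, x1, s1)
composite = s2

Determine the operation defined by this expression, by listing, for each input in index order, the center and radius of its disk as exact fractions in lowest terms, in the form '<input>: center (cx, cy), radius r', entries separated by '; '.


Only the slot chain above each x matters under beta; compose those maps.
tracing x2 down its 1-map path: center (-1/2, 1/2), radius 1/6
tracing x1 down its 1-map path: center (0, -1/2), radius 1/5
tracing x4 down its 2-map path: center (9/16, 0), radius 1/80
tracing x3 down its 2-map path: center (17/32, 1/32), radius 1/72

x1: center (0, -1/2), radius 1/5; x2: center (-1/2, 1/2), radius 1/6; x3: center (17/32, 1/32), radius 1/72; x4: center (9/16, 0), radius 1/80


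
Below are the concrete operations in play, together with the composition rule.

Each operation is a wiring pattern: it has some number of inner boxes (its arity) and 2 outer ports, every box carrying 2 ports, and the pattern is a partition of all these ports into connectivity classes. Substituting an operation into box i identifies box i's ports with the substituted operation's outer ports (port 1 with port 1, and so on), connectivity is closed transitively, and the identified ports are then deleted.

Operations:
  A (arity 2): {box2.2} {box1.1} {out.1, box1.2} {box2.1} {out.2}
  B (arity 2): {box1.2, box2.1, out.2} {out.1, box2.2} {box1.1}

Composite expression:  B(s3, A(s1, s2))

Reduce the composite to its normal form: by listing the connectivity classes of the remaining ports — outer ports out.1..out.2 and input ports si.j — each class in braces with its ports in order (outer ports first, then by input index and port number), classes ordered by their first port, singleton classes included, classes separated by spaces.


{out.1} {out.2, s1.2, s3.2} {s1.1} {s2.1} {s2.2} {s3.1}

Two ports join when wires chain via B-identified ports.
A over (s1, s2) gives {out.1, s1.2} {out.2} {s1.1} {s2.1} {s2.2}, out.j being that stage's outer ports
B over (s3, s1, s2) gives {out.1} {out.2, s1.2, s3.2} {s1.1} {s2.1} {s2.2} {s3.1}, out.j being that stage's outer ports


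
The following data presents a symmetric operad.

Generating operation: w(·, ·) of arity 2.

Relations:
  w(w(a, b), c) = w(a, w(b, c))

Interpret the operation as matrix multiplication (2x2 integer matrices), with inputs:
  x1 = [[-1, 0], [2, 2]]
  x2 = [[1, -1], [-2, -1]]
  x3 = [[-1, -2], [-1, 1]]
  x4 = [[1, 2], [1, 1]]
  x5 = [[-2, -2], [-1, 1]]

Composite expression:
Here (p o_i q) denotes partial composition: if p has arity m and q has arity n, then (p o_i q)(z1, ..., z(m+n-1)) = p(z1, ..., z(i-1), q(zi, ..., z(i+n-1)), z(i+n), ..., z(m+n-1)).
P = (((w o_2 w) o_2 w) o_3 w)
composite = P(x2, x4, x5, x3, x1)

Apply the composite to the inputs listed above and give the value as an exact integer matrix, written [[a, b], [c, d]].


[[6, 6], [-30, -42]]

w(x5, x3) = [[4, 2], [0, 3]]
w(x4, w(x5, x3)) = [[4, 8], [4, 5]]
w(w(x4, w(x5, x3)), x1) = [[12, 16], [6, 10]]
w(x2, w(w(x4, w(x5, x3)), x1)) = [[6, 6], [-30, -42]]


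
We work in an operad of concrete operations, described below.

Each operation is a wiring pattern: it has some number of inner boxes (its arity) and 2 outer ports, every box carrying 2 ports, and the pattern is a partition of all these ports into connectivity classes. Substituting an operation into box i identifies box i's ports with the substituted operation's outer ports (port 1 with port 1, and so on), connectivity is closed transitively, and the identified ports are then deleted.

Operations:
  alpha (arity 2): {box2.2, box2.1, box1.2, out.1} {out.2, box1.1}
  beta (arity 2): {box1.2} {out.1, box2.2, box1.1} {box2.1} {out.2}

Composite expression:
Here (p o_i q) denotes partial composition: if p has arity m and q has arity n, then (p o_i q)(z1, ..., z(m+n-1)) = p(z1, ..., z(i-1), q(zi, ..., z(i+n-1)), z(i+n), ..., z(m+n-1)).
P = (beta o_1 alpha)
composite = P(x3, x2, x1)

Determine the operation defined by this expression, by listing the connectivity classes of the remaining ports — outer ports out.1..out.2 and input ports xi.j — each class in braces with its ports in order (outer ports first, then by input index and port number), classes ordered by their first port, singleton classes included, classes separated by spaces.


{out.1, x1.2, x2.1, x2.2, x3.2} {out.2} {x1.1} {x3.1}

Substituting into beta glues patterns; closure does the rest.
the subtree at alpha composes to {out.1, x2.1, x2.2, x3.2} {out.2, x3.1} on (x3, x2); out.j = own outer ports
the subtree at beta composes to {out.1, x1.2, x2.1, x2.2, x3.2} {out.2} {x1.1} {x3.1} on (x3, x2, x1); out.j = own outer ports


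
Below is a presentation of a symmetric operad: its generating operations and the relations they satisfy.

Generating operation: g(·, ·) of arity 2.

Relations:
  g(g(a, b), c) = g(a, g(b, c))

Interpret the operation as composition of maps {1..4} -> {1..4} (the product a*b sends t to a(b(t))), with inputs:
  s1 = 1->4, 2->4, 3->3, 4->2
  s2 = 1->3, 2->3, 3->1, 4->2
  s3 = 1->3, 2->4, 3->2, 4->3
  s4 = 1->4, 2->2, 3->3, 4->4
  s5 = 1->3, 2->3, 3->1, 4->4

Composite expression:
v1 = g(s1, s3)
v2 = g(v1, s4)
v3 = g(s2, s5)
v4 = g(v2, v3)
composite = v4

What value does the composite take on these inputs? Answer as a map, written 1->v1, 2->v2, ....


1->3, 2->3, 3->4, 4->2

g(s1, s3) = 1->3, 2->2, 3->4, 4->3
g(g(s1, s3), s4) = 1->3, 2->2, 3->4, 4->3
g(s2, s5) = 1->1, 2->1, 3->3, 4->2
g(g(g(s1, s3), s4), g(s2, s5)) = 1->3, 2->3, 3->4, 4->2


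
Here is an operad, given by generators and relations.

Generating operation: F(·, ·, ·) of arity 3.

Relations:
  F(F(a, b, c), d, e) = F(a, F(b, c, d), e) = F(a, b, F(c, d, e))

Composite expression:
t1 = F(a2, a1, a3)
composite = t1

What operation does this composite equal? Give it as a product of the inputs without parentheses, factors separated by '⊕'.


a2 ⊕ a1 ⊕ a3

Key point: F is associative — brackets drop, the a-order remains.
F(a2, a1, a3) linearizes to a2 ⊕ a1 ⊕ a3


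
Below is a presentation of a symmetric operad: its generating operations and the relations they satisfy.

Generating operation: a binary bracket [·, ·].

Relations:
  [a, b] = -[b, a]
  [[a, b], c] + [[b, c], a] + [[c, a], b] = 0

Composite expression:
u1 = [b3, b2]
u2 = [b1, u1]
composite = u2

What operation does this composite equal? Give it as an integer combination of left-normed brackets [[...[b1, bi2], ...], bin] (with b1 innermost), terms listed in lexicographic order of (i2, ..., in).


In the tensor algebra, words opening b1 carry the b1-anchored form.
Composite bracket: [b1, [b3, b2]]
The bracket unfolds into 4 signed words via [a, b] = ab - ba (2^2 = 4).
Only words starting with b1 matter:
  the word b1b2b3 carries sign -1 and contributes -[[b1, b2], b3]
  the word b1b3b2 carries sign +1 and contributes +[[b1, b3], b2]

-[[b1, b2], b3] + [[b1, b3], b2]
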